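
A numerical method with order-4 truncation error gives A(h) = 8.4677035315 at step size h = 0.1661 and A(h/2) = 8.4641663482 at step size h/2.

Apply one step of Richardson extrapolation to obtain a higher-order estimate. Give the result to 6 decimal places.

r = 4: numerator weight 16, denominator 15.
2^4×A(h/2) = 135.4266615712; minus A(h) gives 126.9589580397.
Divide by 2^4 − 1 = 15.
126.9589580397 ÷ 15 = 8.4639305360
Correction |R − A(h/2)| = 2.358e-04; gap |A(h/2) − A(h)| = 3.537e-03.

8.463931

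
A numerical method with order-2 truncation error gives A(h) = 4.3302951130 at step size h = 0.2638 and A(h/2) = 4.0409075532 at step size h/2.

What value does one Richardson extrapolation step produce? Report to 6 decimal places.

The method has order 2: 2^2 = 4.
Numerator 4×A(h/2) − A(h) = 4×4.0409075532 − 4.3302951130 = 11.8333350998
Extrapolated: 11.8333350998 / 3 = 3.9444450333

3.944445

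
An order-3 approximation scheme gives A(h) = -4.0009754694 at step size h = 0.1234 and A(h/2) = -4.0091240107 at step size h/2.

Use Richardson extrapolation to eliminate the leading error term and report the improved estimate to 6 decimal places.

Error is O(h^3); halving h shrinks it by 2^3 = 8.
8*(-4.0091240107) = -32.0729920856; subtract (-4.0009754694) → -28.0720166162
Denominator 8 − 1 = 7.
So the Richardson estimate is -4.0102880880.
Correction |R − A(h/2)| = 1.164e-03; gap |A(h/2) − A(h)| = 8.149e-03.

-4.010288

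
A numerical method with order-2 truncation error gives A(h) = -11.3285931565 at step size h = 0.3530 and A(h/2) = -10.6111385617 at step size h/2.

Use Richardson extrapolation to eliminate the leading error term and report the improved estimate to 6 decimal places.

The method has order 2: 2^2 = 4.
4 × (-10.6111385617) − (-11.3285931565) = -31.1159610903
Divide by 2^2 − 1 = 3.
So the Richardson estimate is -10.3719870301.

-10.371987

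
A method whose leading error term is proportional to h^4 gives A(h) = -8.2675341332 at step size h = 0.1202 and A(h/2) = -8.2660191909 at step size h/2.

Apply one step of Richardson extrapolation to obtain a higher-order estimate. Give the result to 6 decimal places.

-8.265918

Method order is 4; weight 2^4 = 16.
Top: 16(-8.2660191909) − (-8.2675341332) = -123.9887729212
(16*(-8.2660191909) − (-8.2675341332))/(16 − 1) = -8.2659181947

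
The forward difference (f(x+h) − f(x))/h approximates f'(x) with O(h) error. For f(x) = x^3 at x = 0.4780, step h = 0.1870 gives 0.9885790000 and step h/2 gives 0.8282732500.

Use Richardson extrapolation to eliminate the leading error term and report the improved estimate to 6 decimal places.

Leading term ∝ h^1; use weight 2 = 2^1.
2*0.8282732500 = 1.6565465000; 1.6565465000 − 0.9885790000 = 0.6679675000
R = 0.6679675000/1 = 0.6679675000
Correction |R − A(h/2)| = 1.603e-01; gap |A(h/2) − A(h)| = 1.603e-01.

0.667967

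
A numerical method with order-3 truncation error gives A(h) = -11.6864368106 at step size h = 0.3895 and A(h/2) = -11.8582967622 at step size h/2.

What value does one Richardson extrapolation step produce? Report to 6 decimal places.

With r = 3 the leading error scales as h^3, so the weight is 2^3 = 8.
8×(-11.8582967622) = -94.8663740976; subtract (-11.6864368106) → -83.1799372870
Divide by 2^3 − 1 = 7.
Extrapolated: (-83.1799372870) / 7 = -11.8828481839
Gap between inputs: 1.719e-01; correction applied: −0.0245514217.

-11.882848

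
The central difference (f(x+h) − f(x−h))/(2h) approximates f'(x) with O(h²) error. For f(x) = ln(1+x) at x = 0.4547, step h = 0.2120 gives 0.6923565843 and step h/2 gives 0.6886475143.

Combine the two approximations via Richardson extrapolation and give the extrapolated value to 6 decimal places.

The method has order 2: 2^2 = 4.
Numerator 4·A(h/2) − A(h) = 4·0.6886475143 − 0.6923565843 = 2.0622334729
2.0622334729 ÷ 3 = 0.6874111576

0.687411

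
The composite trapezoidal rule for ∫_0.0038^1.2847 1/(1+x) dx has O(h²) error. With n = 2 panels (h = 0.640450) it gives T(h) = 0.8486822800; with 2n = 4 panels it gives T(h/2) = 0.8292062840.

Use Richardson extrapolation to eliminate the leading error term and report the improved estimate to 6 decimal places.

0.822714

Error is O(h^2); halving h shrinks it by 2^2 = 4.
4·0.8292062840 = 3.3168251360; 3.3168251360 − 0.8486822800 = 2.4681428560
Extrapolated: 2.4681428560 / 3 = 0.8227142853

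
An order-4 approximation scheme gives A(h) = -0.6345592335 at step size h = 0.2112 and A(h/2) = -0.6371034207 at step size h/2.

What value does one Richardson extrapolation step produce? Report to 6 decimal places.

Order 4 gives 2^r = 16 and 2^r − 1 = 15.
Numerator 16 × A(h/2) − A(h) = 16 × (-0.6371034207) − (-0.6345592335) = -9.5590954977
Divide by 2^4 − 1 = 15.
(-9.5590954977) ÷ 15 = -0.6372730332

-0.637273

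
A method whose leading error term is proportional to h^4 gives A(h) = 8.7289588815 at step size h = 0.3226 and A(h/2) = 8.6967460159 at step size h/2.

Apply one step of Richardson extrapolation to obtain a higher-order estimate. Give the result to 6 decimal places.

8.694598

r = 4, so 2^r = 16.
16·8.6967460159 − 8.7289588815 = 130.4189773729
(16·8.6967460159 − 8.7289588815)/(16 − 1) = 8.6945984915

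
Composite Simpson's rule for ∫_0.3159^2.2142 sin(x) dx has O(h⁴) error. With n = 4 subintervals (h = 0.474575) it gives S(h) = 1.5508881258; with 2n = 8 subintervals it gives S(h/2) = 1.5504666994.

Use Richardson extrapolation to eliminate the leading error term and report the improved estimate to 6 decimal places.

r = 4: numerator weight 16, denominator 15.
2^4 × A(h/2) = 24.8074671904; minus A(h) gives 23.2565790646.
Divide by 2^4 − 1 = 15.
Extrapolated: 23.2565790646 / 15 = 1.5504386043
Correction |R − A(h/2)| = 2.810e-05; gap |A(h/2) − A(h)| = 4.214e-04.

1.550439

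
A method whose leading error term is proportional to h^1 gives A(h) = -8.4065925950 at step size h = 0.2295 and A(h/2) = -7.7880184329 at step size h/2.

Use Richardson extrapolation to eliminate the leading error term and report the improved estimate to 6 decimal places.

Leading term ∝ h^1; use weight 2 = 2^1.
2^1*A(h/2) = -15.5760368658; minus A(h) gives -7.1694442708.
Divide by 2^1 − 1 = 1.
Result: -7.1694442708
Shift from A(h/2): +0.6185741621.

-7.169444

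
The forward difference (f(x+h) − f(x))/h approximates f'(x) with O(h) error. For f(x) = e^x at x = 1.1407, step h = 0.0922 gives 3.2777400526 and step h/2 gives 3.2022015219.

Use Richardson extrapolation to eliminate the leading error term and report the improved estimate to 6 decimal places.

3.126663

The method has order 1: 2^1 = 2.
Weighted: 6.4044030438 − 3.2777400526 = 3.1266629912
(2 × 3.2022015219 − 3.2777400526)/(2 − 1) = 3.1266629912
Shift from A(h/2): −0.0755385307.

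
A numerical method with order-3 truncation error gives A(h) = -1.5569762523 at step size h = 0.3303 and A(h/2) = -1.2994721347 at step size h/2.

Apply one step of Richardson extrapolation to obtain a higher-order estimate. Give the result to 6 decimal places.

Method order is 3; weight 2^3 = 8.
Weighted: (-10.3957770776) − (-1.5569762523) = -8.8388008253
Denominator 8 − 1 = 7.
(-8.8388008253) ÷ 7 = -1.2626858322

-1.262686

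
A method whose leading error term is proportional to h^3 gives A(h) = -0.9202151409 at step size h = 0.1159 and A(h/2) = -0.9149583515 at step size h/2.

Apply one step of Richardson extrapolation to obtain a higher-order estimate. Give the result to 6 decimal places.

The method has order 3: 2^3 = 8.
8*(-0.9149583515) = -7.3196668120; (-7.3196668120) − (-0.9202151409) = -6.3994516711
Divide by 2^3 − 1 = 7.
(8*(-0.9149583515) − (-0.9202151409))/(8 − 1) = -0.9142073816
Gap between inputs: 5.257e-03; correction applied: +0.0007509699.

-0.914207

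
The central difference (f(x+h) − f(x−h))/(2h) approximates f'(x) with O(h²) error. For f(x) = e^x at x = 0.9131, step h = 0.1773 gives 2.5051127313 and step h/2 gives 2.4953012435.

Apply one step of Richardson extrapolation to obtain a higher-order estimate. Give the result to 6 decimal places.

The method has order 2: 2^2 = 4.
A(h/2) − A(h) = 2.4953012435 − 2.5051127313 = -0.0098114878
Correction (A(h/2) − A(h))/(4 − 1) = (-0.0098114878)/3 = -0.0032704959
R = 2.4953012435 − 0.0032704959 = 2.4920307476
Correction |R − A(h/2)| = 3.270e-03; gap |A(h/2) − A(h)| = 9.811e-03.

2.492031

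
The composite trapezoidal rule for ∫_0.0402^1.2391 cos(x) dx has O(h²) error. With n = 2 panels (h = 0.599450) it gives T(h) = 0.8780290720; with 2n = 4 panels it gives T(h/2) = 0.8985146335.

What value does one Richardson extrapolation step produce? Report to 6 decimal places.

0.905343

The method has order 2: 2^2 = 4.
4 × 0.8985146335 = 3.5940585340; subtract 0.8780290720 → 2.7160294620
Denominator 4 − 1 = 3.
2.7160294620 ÷ 3 = 0.9053431540
Shift from A(h/2): +0.0068285205.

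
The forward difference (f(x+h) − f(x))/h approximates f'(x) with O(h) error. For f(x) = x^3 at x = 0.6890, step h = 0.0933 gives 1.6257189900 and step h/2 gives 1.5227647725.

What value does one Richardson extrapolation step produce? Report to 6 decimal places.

1.419811

Leading term ∝ h^1; use weight 2 = 2^1.
2·1.5227647725 = 3.0455295450; 3.0455295450 − 1.6257189900 = 1.4198105550
Denominator 2 − 1 = 1.
Result: 1.4198105550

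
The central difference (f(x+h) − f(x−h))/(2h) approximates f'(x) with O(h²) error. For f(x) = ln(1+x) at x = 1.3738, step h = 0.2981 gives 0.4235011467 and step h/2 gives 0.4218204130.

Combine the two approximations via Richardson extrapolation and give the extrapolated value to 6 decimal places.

Order 2 gives 2^r = 4 and 2^r − 1 = 3.
Top: 4(0.4218204130) − (0.4235011467) = 1.2637805053
(4 × 0.4218204130 − 0.4235011467)/(4 − 1) = 0.4212601684
Gap between inputs: 1.681e-03; correction applied: −0.0005602446.

0.421260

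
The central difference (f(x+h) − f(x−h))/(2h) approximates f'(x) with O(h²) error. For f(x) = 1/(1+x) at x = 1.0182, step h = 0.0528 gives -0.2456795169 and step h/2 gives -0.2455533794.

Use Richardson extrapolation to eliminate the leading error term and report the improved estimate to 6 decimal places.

-0.245511

Leading term ∝ h^2; use weight 4 = 2^2.
4*(-0.2455533794) = -0.9822135176; subtract (-0.2456795169) → -0.7365340007
(-0.7365340007) ÷ 3 = -0.2455113336
Correction |R − A(h/2)| = 4.205e-05; gap |A(h/2) − A(h)| = 1.261e-04.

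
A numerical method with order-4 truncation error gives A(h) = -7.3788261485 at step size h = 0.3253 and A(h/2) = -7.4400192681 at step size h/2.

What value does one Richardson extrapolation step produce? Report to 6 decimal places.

Leading term ∝ h^4; use weight 16 = 2^4.
Difference of the inputs: -7.4400192681 − (-7.3788261485) = -0.0611931196
Divide by 2^4 − 1 = 15: (-0.0611931196)/15 = -0.0040795413
R = A(h/2) + (A(h/2) − A(h))/15 = -7.4400192681 − 0.0040795413 = -7.4440988094
Shift from A(h/2): −0.0040795413.

-7.444099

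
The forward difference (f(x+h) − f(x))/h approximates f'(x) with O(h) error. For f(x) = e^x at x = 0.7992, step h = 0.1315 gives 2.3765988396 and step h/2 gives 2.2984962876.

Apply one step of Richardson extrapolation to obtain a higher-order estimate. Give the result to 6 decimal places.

2.220394

r = 1, so 2^r = 2.
2·2.2984962876 − 2.3765988396 = 2.2203937356
Divide by 2^1 − 1 = 1.
(2·2.2984962876 − 2.3765988396)/(2 − 1) = 2.2203937356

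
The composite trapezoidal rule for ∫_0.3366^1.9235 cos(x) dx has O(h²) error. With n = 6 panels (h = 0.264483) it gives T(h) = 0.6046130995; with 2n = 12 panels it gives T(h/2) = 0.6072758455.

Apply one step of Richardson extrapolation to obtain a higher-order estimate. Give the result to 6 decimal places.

With r = 2 the leading error scales as h^2, so the weight is 2^2 = 4.
A(h/2) − A(h) = 0.6072758455 − 0.6046130995 = 0.0026627460
Divide by 2^2 − 1 = 3: 0.0026627460/3 = 0.0008875820
R = 0.6072758455 + 0.0008875820 = 0.6081634275

0.608163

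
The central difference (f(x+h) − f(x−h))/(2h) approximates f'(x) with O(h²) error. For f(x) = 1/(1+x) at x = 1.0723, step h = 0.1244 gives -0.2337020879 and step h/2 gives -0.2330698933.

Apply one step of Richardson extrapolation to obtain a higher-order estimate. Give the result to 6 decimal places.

The method has order 2: 2^2 = 4.
Weighted: (-0.9322795732) − (-0.2337020879) = -0.6985774853
R = (-0.6985774853)/3 = -0.2328591618
Gap between inputs: 6.322e-04; correction applied: +0.0002107315.

-0.232859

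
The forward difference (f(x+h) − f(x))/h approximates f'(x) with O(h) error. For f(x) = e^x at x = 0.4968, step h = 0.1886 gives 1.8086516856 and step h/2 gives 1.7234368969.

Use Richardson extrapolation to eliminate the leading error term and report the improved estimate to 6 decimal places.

Order 1 gives 2^r = 2 and 2^r − 1 = 1.
Top: 2(1.7234368969) − (1.8086516856) = 1.6382221082
Divide by 2^1 − 1 = 1.
Result: 1.6382221082

1.638222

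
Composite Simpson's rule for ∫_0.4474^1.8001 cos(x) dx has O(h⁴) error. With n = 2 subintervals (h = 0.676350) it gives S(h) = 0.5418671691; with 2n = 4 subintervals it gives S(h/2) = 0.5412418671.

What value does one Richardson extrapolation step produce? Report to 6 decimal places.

0.541200

Error is O(h^4); halving h shrinks it by 2^4 = 16.
A(h/2) − A(h) = 0.5412418671 − 0.5418671691 = -0.0006253020
Correction (A(h/2) − A(h))/(16 − 1) = (-0.0006253020)/15 = -0.0000416868
R = A(h/2) + (A(h/2) − A(h))/15 = 0.5412418671 − 0.0000416868 = 0.5412001803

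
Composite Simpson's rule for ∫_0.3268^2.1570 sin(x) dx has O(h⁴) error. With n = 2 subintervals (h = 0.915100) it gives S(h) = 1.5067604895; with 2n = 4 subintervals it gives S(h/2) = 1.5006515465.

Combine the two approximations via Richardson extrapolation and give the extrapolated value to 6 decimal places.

r = 4, so 2^r = 16.
2^4×A(h/2) = 24.0104247440; minus A(h) gives 22.5036642545.
R = 22.5036642545/15 = 1.5002442836
Correction |R − A(h/2)| = 4.073e-04; gap |A(h/2) − A(h)| = 6.109e-03.

1.500244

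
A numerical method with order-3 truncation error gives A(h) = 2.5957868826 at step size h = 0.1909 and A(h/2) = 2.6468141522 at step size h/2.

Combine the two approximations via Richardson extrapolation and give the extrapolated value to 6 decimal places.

Order 3 gives 2^r = 8 and 2^r − 1 = 7.
Numerator 8 × A(h/2) − A(h) = 8 × 2.6468141522 − 2.5957868826 = 18.5787263350
Denominator 8 − 1 = 7.
So the Richardson estimate is 2.6541037621.

2.654104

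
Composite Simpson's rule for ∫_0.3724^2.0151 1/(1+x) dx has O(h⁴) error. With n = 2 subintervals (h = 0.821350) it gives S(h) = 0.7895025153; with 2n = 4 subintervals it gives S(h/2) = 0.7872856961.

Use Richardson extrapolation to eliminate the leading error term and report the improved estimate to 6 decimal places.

r = 4: numerator weight 16, denominator 15.
Top: 16(0.7872856961) − (0.7895025153) = 11.8070686223
Denominator 16 − 1 = 15.
(16*0.7872856961 − 0.7895025153)/(16 − 1) = 0.7871379082
Correction |R − A(h/2)| = 1.478e-04; gap |A(h/2) − A(h)| = 2.217e-03.

0.787138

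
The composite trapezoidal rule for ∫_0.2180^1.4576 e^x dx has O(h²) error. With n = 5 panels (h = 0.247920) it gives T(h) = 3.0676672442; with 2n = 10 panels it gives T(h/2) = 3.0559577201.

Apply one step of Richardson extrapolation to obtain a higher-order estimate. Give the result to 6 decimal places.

Method order is 2; weight 2^2 = 4.
Weighted: 12.2238308804 − 3.0676672442 = 9.1561636362
Divide by 2^2 − 1 = 3.
Result: 3.0520545454
Correction |R − A(h/2)| = 3.903e-03; gap |A(h/2) − A(h)| = 1.171e-02.

3.052055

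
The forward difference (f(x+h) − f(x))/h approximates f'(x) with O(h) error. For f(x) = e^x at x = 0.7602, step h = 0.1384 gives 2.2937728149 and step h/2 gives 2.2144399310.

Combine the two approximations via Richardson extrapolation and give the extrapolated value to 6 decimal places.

2.135107

r = 1: numerator weight 2, denominator 1.
2*2.2144399310 − 2.2937728149 = 2.1351070471
Denominator 2 − 1 = 1.
2.1351070471 ÷ 1 = 2.1351070471
Shift from A(h/2): −0.0793328839.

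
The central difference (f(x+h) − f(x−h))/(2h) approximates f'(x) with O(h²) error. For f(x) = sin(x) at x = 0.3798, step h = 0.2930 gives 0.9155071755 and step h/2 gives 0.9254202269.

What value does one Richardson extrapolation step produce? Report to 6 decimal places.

0.928725

Method order is 2; weight 2^2 = 4.
4×0.9254202269 − 0.9155071755 = 2.7861737321
Denominator 4 − 1 = 3.
So the Richardson estimate is 0.9287245774.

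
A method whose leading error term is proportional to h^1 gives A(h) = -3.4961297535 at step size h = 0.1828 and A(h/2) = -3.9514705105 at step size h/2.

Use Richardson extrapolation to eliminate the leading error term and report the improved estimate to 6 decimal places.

-4.406811

Order 1 gives 2^r = 2 and 2^r − 1 = 1.
2^1·A(h/2) = -7.9029410210; minus A(h) gives -4.4068112675.
Extrapolated: (-4.4068112675) / 1 = -4.4068112675
Gap between inputs: 4.553e-01; correction applied: −0.4553407570.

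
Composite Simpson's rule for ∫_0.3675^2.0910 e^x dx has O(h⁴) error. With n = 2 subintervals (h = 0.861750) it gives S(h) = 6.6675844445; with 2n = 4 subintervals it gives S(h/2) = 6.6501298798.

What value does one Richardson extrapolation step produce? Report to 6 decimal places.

Order 4 gives 2^r = 16 and 2^r − 1 = 15.
Difference of the inputs: 6.6501298798 − 6.6675844445 = -0.0174545647
Correction (A(h/2) − A(h))/(16 − 1) = (-0.0174545647)/15 = -0.0011636376
R = A(h/2) + (A(h/2) − A(h))/15 = 6.6501298798 − 0.0011636376 = 6.6489662422

6.648966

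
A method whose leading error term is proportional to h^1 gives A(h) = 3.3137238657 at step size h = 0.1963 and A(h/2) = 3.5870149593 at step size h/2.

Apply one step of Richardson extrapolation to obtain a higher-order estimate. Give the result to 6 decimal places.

With r = 1 the leading error scales as h^1, so the weight is 2^1 = 2.
2^1 × A(h/2) = 7.1740299186; minus A(h) gives 3.8603060529.
Denominator 2 − 1 = 1.
(2 × 3.5870149593 − 3.3137238657)/(2 − 1) = 3.8603060529

3.860306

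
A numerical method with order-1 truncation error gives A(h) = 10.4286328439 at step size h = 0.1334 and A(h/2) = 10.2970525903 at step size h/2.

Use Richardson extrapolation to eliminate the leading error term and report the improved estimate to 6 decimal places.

r = 1: numerator weight 2, denominator 1.
Numerator 2 × A(h/2) − A(h) = 2 × 10.2970525903 − 10.4286328439 = 10.1654723367
Denominator 2 − 1 = 1.
(2 × 10.2970525903 − 10.4286328439)/(2 − 1) = 10.1654723367
Gap between inputs: 1.316e-01; correction applied: −0.1315802536.

10.165472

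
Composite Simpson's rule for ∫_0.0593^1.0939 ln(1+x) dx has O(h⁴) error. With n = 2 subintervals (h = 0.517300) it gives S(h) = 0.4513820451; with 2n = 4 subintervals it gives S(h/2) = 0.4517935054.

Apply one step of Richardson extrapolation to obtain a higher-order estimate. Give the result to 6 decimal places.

Order 4 gives 2^r = 16 and 2^r − 1 = 15.
Top: 16(0.4517935054) − (0.4513820451) = 6.7773140413
Denominator 16 − 1 = 15.
6.7773140413 ÷ 15 = 0.4518209361

0.451821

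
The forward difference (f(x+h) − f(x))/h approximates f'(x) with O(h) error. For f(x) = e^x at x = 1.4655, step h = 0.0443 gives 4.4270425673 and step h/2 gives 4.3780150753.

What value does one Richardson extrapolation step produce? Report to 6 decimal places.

The method has order 1: 2^1 = 2.
Numerator 2 × A(h/2) − A(h) = 2 × 4.3780150753 − 4.4270425673 = 4.3289875833
R = 4.3289875833/1 = 4.3289875833
Shift from A(h/2): −0.0490274920.

4.328988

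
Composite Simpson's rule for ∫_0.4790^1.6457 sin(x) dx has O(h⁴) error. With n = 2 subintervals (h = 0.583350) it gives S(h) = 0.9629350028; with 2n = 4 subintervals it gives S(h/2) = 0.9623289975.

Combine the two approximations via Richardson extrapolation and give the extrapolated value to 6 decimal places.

r = 4: numerator weight 16, denominator 15.
Weighted: 15.3972639600 − 0.9629350028 = 14.4343289572
(16*0.9623289975 − 0.9629350028)/(16 − 1) = 0.9622885971

0.962289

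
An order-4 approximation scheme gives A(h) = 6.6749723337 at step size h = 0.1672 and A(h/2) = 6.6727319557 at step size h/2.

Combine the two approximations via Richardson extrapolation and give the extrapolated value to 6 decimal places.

6.672583

Method order is 4; weight 2^4 = 16.
Numerator 16×A(h/2) − A(h) = 16×6.6727319557 − 6.6749723337 = 100.0887389575
Divide by 2^4 − 1 = 15.
Extrapolated: 100.0887389575 / 15 = 6.6725825972
Correction |R − A(h/2)| = 1.494e-04; gap |A(h/2) − A(h)| = 2.240e-03.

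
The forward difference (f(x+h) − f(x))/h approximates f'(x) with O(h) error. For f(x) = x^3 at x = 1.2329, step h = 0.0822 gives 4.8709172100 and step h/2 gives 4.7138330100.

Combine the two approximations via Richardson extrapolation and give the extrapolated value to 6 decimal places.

Order 1 gives 2^r = 2 and 2^r − 1 = 1.
Numerator 2·A(h/2) − A(h) = 2·4.7138330100 − 4.8709172100 = 4.5567488100
(2·4.7138330100 − 4.8709172100)/(2 − 1) = 4.5567488100

4.556749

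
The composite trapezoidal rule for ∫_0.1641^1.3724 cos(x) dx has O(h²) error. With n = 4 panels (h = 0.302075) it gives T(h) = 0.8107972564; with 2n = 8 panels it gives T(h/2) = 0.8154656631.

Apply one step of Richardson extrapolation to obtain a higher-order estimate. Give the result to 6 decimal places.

Leading term ∝ h^2; use weight 4 = 2^2.
4×0.8154656631 = 3.2618626524; 3.2618626524 − 0.8107972564 = 2.4510653960
(4×0.8154656631 − 0.8107972564)/(4 − 1) = 0.8170217987

0.817022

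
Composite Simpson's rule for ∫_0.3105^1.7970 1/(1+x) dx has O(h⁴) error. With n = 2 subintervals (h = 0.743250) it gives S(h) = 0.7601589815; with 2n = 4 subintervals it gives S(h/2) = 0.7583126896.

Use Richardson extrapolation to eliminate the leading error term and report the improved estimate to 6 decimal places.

0.758190

Leading term ∝ h^4; use weight 16 = 2^4.
A(h/2) − A(h) = 0.7583126896 − 0.7601589815 = -0.0018462919
Correction (A(h/2) − A(h))/(16 − 1) = (-0.0018462919)/15 = -0.0001230861
R = A(h/2) + (A(h/2) − A(h))/15 = 0.7583126896 − 0.0001230861 = 0.7581896035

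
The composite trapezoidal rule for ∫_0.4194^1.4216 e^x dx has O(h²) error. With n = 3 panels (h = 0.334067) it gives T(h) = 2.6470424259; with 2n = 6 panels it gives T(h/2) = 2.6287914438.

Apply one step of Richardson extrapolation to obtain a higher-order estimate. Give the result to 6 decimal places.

Method order is 2; weight 2^2 = 4.
Difference of the inputs: 2.6287914438 − 2.6470424259 = -0.0182509821
Correction (A(h/2) − A(h))/(4 − 1) = (-0.0182509821)/3 = -0.0060836607
R = A(h/2) + (A(h/2) − A(h))/3 = 2.6287914438 − 0.0060836607 = 2.6227077831
Correction |R − A(h/2)| = 6.084e-03; gap |A(h/2) − A(h)| = 1.825e-02.

2.622708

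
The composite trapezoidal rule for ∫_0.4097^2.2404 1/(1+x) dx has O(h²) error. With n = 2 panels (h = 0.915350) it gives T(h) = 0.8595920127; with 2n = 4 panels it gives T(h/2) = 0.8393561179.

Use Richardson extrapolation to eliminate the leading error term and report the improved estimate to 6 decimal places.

Method order is 2; weight 2^2 = 4.
4 × 0.8393561179 = 3.3574244716; subtract 0.8595920127 → 2.4978324589
Divide by 2^2 − 1 = 3.
(4 × 0.8393561179 − 0.8595920127)/(4 − 1) = 0.8326108196
Shift from A(h/2): −0.0067452983.

0.832611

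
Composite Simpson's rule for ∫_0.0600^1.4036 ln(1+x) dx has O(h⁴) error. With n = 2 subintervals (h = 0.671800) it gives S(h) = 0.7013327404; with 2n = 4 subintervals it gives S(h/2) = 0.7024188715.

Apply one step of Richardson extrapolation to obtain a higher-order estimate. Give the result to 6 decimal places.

With r = 4 the leading error scales as h^4, so the weight is 2^4 = 16.
Numerator 16·A(h/2) − A(h) = 16·0.7024188715 − 0.7013327404 = 10.5373692036
Extrapolated: 10.5373692036 / 15 = 0.7024912802
Shift from A(h/2): +0.0000724087.

0.702491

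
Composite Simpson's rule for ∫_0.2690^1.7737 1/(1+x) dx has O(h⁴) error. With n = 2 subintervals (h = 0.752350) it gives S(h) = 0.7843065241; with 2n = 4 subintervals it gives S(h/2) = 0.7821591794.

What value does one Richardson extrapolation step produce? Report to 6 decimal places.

0.782016

r = 4: numerator weight 16, denominator 15.
16 × 0.7821591794 − 0.7843065241 = 11.7302403463
Denominator 16 − 1 = 15.
R = 11.7302403463/15 = 0.7820160231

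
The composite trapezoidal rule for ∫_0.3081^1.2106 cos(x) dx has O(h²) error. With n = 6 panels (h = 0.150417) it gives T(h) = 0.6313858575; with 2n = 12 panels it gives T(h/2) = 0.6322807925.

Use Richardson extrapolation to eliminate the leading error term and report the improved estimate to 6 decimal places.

Order 2 gives 2^r = 4 and 2^r − 1 = 3.
4·0.6322807925 = 2.5291231700; 2.5291231700 − 0.6313858575 = 1.8977373125
1.8977373125 ÷ 3 = 0.6325791042
Gap between inputs: 8.949e-04; correction applied: +0.0002983117.

0.632579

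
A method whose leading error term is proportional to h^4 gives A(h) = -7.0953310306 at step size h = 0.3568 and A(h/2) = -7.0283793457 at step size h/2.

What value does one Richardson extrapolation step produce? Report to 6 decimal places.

With r = 4 the leading error scales as h^4, so the weight is 2^4 = 16.
2^4*A(h/2) = -112.4540695312; minus A(h) gives -105.3587385006.
Divide by 2^4 − 1 = 15.
Result: -7.0239159000
Shift from A(h/2): +0.0044634457.

-7.023916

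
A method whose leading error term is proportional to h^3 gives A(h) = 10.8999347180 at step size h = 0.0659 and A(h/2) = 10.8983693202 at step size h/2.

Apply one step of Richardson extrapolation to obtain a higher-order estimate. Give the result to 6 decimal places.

Leading term ∝ h^3; use weight 8 = 2^3.
Numerator 8*A(h/2) − A(h) = 8*10.8983693202 − 10.8999347180 = 76.2870198436
76.2870198436 ÷ 7 = 10.8981456919
Correction |R − A(h/2)| = 2.236e-04; gap |A(h/2) − A(h)| = 1.565e-03.

10.898146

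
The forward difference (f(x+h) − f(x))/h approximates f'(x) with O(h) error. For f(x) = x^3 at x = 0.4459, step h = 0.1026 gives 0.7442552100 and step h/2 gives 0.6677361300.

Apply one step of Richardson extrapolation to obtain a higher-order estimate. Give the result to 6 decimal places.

Error is O(h^1); halving h shrinks it by 2^1 = 2.
A(h/2) − A(h) = 0.6677361300 − 0.7442552100 = -0.0765190800
Correction (A(h/2) − A(h))/(2 − 1) = (-0.0765190800)/1 = -0.0765190800
R = A(h/2) + (A(h/2) − A(h))/1 = 0.6677361300 − 0.0765190800 = 0.5912170500

0.591217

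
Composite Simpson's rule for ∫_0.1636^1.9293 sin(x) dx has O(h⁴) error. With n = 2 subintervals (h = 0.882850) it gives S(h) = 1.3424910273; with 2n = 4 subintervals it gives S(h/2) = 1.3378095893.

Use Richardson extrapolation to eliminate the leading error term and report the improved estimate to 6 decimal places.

1.337497

r = 4: numerator weight 16, denominator 15.
16*1.3378095893 = 21.4049534288; 21.4049534288 − 1.3424910273 = 20.0624624015
(16*1.3378095893 − 1.3424910273)/(16 − 1) = 1.3374974934
Shift from A(h/2): −0.0003120959.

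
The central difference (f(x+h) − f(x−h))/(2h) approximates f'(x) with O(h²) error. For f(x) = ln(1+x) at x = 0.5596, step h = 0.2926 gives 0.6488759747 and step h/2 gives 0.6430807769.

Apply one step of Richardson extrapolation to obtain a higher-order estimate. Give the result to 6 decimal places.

0.641149

r = 2: numerator weight 4, denominator 3.
4 × 0.6430807769 = 2.5723231076; subtract 0.6488759747 → 1.9234471329
R = 1.9234471329/3 = 0.6411490443
Correction |R − A(h/2)| = 1.932e-03; gap |A(h/2) − A(h)| = 5.795e-03.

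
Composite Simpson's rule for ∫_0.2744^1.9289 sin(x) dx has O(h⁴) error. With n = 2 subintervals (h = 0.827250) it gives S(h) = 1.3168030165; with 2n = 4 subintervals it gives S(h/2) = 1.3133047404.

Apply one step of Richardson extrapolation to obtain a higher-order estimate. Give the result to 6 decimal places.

1.313072

Leading term ∝ h^4; use weight 16 = 2^4.
16 × 1.3133047404 − 1.3168030165 = 19.6960728299
R = 19.6960728299/15 = 1.3130715220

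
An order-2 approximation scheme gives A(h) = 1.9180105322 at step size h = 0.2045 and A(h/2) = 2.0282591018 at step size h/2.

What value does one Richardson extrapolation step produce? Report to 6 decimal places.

r = 2: numerator weight 4, denominator 3.
A(h/2) − A(h) = 2.0282591018 − 1.9180105322 = 0.1102485696
Divide by 2^2 − 1 = 3: 0.1102485696/3 = 0.0367495232
R = A(h/2) + (A(h/2) − A(h))/3 = 2.0282591018 + 0.0367495232 = 2.0650086250

2.065009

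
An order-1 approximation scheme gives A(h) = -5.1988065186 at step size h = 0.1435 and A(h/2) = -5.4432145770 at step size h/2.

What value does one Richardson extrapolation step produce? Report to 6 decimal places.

r = 1: numerator weight 2, denominator 1.
Numerator 2×A(h/2) − A(h) = 2×(-5.4432145770) − (-5.1988065186) = -5.6876226354
R = (-5.6876226354)/1 = -5.6876226354

-5.687623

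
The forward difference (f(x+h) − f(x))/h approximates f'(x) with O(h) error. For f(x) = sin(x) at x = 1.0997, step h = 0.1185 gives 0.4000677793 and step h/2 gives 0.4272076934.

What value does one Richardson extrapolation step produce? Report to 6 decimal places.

r = 1, so 2^r = 2.
Top: 2(0.4272076934) − (0.4000677793) = 0.4543476075
Denominator 2 − 1 = 1.
Result: 0.4543476075

0.454348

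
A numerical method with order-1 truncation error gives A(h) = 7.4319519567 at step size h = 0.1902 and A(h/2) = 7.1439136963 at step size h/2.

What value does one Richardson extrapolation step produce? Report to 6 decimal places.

Leading term ∝ h^1; use weight 2 = 2^1.
2×7.1439136963 = 14.2878273926; 14.2878273926 − 7.4319519567 = 6.8558754359
R = 6.8558754359/1 = 6.8558754359
Correction |R − A(h/2)| = 2.880e-01; gap |A(h/2) − A(h)| = 2.880e-01.

6.855875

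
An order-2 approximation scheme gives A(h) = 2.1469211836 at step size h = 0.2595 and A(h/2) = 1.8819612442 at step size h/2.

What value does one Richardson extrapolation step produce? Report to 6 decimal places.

1.793641

Method order is 2; weight 2^2 = 4.
4*1.8819612442 − 2.1469211836 = 5.3809237932
R = 5.3809237932/3 = 1.7936412644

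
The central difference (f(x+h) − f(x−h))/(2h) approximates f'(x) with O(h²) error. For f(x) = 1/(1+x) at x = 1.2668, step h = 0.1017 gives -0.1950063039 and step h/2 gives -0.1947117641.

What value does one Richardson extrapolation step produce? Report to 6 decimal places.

Leading term ∝ h^2; use weight 4 = 2^2.
4 × (-0.1947117641) = -0.7788470564; subtract (-0.1950063039) → -0.5838407525
Denominator 4 − 1 = 3.
(-0.5838407525) ÷ 3 = -0.1946135842
Gap between inputs: 2.945e-04; correction applied: +0.0000981799.

-0.194614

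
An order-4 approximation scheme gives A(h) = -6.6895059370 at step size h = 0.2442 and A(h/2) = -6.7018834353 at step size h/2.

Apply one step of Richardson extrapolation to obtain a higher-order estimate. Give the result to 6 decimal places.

-6.702709

Leading term ∝ h^4; use weight 16 = 2^4.
Weighted: (-107.2301349648) − (-6.6895059370) = -100.5406290278
(-100.5406290278) ÷ 15 = -6.7027086019
Gap between inputs: 1.238e-02; correction applied: −0.0008251666.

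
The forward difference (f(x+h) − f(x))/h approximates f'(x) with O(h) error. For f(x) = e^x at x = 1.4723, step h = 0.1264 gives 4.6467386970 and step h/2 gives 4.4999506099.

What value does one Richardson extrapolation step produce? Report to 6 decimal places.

4.353163

r = 1, so 2^r = 2.
2×4.4999506099 = 8.9999012198; subtract 4.6467386970 → 4.3531625228
4.3531625228 ÷ 1 = 4.3531625228
Shift from A(h/2): −0.1467880871.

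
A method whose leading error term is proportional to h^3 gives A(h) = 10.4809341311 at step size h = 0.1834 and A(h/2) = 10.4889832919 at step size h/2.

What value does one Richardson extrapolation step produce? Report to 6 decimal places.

10.490133

Error is O(h^3); halving h shrinks it by 2^3 = 8.
8*10.4889832919 = 83.9118663352; subtract 10.4809341311 → 73.4309322041
Divide by 2^3 − 1 = 7.
Extrapolated: 73.4309322041 / 7 = 10.4901331720
Gap between inputs: 8.049e-03; correction applied: +0.0011498801.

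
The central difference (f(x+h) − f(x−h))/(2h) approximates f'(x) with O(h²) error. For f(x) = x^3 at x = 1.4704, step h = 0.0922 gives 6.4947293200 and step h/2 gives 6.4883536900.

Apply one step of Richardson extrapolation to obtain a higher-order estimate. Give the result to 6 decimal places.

Method order is 2; weight 2^2 = 4.
4 × 6.4883536900 = 25.9534147600; subtract 6.4947293200 → 19.4586854400
Extrapolated: 19.4586854400 / 3 = 6.4862284800
Gap between inputs: 6.376e-03; correction applied: −0.0021252100.

6.486228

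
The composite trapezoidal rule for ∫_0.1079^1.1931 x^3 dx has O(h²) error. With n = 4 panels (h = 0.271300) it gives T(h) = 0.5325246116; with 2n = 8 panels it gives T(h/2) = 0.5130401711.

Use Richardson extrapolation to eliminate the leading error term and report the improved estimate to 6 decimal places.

0.506545

With r = 2 the leading error scales as h^2, so the weight is 2^2 = 4.
Weighted: 2.0521606844 − 0.5325246116 = 1.5196360728
(4*0.5130401711 − 0.5325246116)/(4 − 1) = 0.5065453576
Correction |R − A(h/2)| = 6.495e-03; gap |A(h/2) − A(h)| = 1.948e-02.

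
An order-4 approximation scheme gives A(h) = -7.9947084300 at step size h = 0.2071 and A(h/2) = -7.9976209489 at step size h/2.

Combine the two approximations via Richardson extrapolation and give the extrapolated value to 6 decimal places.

-7.997815

r = 4, so 2^r = 16.
Numerator 16 × A(h/2) − A(h) = 16 × (-7.9976209489) − (-7.9947084300) = -119.9672267524
Denominator 16 − 1 = 15.
So the Richardson estimate is -7.9978151168.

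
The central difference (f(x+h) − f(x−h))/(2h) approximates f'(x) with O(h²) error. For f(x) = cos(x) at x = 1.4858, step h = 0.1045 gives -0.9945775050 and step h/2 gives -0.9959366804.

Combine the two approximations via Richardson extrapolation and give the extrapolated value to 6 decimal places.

The method has order 2: 2^2 = 4.
Weighted: (-3.9837467216) − (-0.9945775050) = -2.9891692166
Extrapolated: (-2.9891692166) / 3 = -0.9963897389
Correction |R − A(h/2)| = 4.531e-04; gap |A(h/2) − A(h)| = 1.359e-03.

-0.996390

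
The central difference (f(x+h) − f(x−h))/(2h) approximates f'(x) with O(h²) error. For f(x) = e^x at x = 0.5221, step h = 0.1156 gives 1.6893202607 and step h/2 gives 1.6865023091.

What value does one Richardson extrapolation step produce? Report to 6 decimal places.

r = 2: numerator weight 4, denominator 3.
Weighted: 6.7460092364 − 1.6893202607 = 5.0566889757
5.0566889757 ÷ 3 = 1.6855629919
Correction |R − A(h/2)| = 9.393e-04; gap |A(h/2) − A(h)| = 2.818e-03.

1.685563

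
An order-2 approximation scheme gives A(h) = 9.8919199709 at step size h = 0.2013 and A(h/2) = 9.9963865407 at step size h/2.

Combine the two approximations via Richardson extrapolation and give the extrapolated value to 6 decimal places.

Error is O(h^2); halving h shrinks it by 2^2 = 4.
4×9.9963865407 = 39.9855461628; subtract 9.8919199709 → 30.0936261919
Divide by 2^2 − 1 = 3.
Extrapolated: 30.0936261919 / 3 = 10.0312087306

10.031209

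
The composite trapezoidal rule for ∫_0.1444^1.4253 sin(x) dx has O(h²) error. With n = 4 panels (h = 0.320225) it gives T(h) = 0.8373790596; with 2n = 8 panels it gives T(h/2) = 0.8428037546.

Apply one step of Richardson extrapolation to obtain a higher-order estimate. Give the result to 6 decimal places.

0.844612

Method order is 2; weight 2^2 = 4.
Numerator 4*A(h/2) − A(h) = 4*0.8428037546 − 0.8373790596 = 2.5338359588
Denominator 4 − 1 = 3.
So the Richardson estimate is 0.8446119863.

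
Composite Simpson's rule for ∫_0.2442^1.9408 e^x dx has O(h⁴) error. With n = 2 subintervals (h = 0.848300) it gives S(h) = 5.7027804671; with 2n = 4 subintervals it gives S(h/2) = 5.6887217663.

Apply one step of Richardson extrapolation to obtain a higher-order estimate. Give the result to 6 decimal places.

Order 4 gives 2^r = 16 and 2^r − 1 = 15.
2^4×A(h/2) = 91.0195482608; minus A(h) gives 85.3167677937.
Denominator 16 − 1 = 15.
So the Richardson estimate is 5.6877845196.

5.687785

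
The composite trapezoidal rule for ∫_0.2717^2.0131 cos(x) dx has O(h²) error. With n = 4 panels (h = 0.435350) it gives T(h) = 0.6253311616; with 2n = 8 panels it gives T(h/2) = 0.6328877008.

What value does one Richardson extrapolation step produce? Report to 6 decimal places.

Leading term ∝ h^2; use weight 4 = 2^2.
A(h/2) − A(h) = 0.6328877008 − 0.6253311616 = 0.0075565392
Divide by 2^2 − 1 = 3: 0.0075565392/3 = 0.0025188464
R = 0.6328877008 + 0.0025188464 = 0.6354065472
Gap between inputs: 7.557e-03; correction applied: +0.0025188464.

0.635407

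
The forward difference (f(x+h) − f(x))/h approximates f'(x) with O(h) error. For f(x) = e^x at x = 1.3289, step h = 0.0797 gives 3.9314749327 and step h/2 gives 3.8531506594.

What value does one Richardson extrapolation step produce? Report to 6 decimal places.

The method has order 1: 2^1 = 2.
2·3.8531506594 − 3.9314749327 = 3.7748263861
Extrapolated: 3.7748263861 / 1 = 3.7748263861

3.774826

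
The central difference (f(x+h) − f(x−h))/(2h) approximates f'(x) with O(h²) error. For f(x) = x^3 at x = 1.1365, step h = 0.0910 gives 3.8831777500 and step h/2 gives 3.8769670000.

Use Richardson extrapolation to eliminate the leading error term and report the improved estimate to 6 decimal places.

r = 2, so 2^r = 4.
4·3.8769670000 − 3.8831777500 = 11.6246902500
11.6246902500 ÷ 3 = 3.8748967500
Gap between inputs: 6.211e-03; correction applied: −0.0020702500.

3.874897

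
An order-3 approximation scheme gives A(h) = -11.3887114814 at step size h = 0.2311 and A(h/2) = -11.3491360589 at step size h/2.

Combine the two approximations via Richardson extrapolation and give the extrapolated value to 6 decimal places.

-11.343482

Error is O(h^3); halving h shrinks it by 2^3 = 8.
A(h/2) − A(h) = -11.3491360589 − (-11.3887114814) = 0.0395754225
Correction (A(h/2) − A(h))/(8 − 1) = 0.0395754225/7 = 0.0056536318
R = -11.3491360589 + 0.0056536318 = -11.3434824271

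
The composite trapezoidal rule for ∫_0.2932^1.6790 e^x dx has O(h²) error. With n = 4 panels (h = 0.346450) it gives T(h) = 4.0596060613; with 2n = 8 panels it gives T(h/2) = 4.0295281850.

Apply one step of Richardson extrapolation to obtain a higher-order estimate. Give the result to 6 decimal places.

4.019502

Method order is 2; weight 2^2 = 4.
4·4.0295281850 = 16.1181127400; 16.1181127400 − 4.0596060613 = 12.0585066787
Denominator 4 − 1 = 3.
So the Richardson estimate is 4.0195022262.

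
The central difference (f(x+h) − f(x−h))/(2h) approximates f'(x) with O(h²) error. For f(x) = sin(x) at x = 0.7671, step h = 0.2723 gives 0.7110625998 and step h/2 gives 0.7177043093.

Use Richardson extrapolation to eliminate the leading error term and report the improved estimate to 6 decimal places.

r = 2: numerator weight 4, denominator 3.
Difference of the inputs: 0.7177043093 − 0.7110625998 = 0.0066417095
Correction (A(h/2) − A(h))/(4 − 1) = 0.0066417095/3 = 0.0022139032
R = A(h/2) + (A(h/2) − A(h))/3 = 0.7177043093 + 0.0022139032 = 0.7199182125
Shift from A(h/2): +0.0022139032.

0.719918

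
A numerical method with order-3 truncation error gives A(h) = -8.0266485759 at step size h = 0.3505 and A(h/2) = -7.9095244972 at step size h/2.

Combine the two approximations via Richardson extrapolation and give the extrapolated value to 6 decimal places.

-7.892792

r = 3, so 2^r = 8.
2^3 × A(h/2) = -63.2761959776; minus A(h) gives -55.2495474017.
(-55.2495474017) ÷ 7 = -7.8927924860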